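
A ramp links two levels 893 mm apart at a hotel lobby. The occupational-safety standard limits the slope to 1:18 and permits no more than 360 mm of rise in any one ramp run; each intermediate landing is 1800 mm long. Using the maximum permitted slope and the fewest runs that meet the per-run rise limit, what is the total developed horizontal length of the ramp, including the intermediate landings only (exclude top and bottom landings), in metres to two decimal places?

19.67 m

At most 360 each: 893/360 = 2.48, giving 3 ramp runs. That means 2 intermediate landings.
Horizontal run for 893 mm of rise at 1:18 is 893 × 18 = 16074 mm.
Intermediate landings: 2 × 1800 = 3600 mm.
Total developed length = 16074 + 3600 = 19674 mm.
= 19.67 m.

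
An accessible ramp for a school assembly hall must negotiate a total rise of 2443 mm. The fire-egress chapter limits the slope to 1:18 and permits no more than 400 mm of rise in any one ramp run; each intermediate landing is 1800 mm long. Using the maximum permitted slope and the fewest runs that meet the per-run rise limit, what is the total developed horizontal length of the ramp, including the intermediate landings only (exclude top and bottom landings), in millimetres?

At most 400 each: 2443/400 = 6.11, giving 7 ramp runs. That means 6 intermediate landings.
Ramp run (horizontal) at 1:18: 2443 × 18 = 43974 mm.
Intermediate landings: 6 × 1800 = 10800 mm.
Total developed length = 43974 + 10800 = 54774 mm.

54774 mm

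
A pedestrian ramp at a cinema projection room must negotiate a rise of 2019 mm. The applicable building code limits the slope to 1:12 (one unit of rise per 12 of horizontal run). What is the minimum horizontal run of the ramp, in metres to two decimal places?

Run = rise × 12 = 2019 × 12 = 24228 mm.
24228 mm = 24.23 m.

24.23 m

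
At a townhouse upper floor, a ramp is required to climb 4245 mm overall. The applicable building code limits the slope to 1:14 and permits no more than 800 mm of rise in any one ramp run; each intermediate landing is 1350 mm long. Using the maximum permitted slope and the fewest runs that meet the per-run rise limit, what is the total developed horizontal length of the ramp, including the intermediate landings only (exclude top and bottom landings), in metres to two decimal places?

⌈4245/800⌉ = 6 ramp runs. That means 5 intermediate landings.
Horizontal run for 4245 mm of rise at 1:14 is 4245 × 14 = 59430 mm.
5 intermediate landings contribute 5 × 1350 = 6750 mm.
Developed length = 59430 + 6750 = 66180 mm.
= 66.18 m.

66.18 m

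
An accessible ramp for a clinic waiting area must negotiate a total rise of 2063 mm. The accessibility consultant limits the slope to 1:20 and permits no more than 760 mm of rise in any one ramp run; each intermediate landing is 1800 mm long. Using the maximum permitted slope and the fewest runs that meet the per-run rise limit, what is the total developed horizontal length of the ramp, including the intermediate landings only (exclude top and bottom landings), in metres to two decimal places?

2063 / 760 = 2.714 → round up to 3 ramp runs. That means 2 intermediate landings.
Horizontal run for 2063 mm of rise at 1:20 is 2063 × 20 = 41260 mm.
Intermediate landings: 2 × 1800 = 3600 mm.
Total developed length = 41260 + 3600 = 44860 mm.
= 44.86 m.

44.86 m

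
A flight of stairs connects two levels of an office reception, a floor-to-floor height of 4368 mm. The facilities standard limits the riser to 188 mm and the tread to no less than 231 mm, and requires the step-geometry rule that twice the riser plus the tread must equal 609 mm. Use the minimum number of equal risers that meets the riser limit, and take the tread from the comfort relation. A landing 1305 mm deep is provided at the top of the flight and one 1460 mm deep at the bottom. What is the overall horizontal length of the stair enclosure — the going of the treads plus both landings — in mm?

8400 mm

At most 188 each: 4368/188 = 23.23, giving 24 risers.
Riser R = 4368 / 24 = 182 mm, within the 188 mm limit.
Tread T = 609 − 2 × 182 = 245 mm (≥ 231 mm).
Treads = 24 − 1 = 23; going = 23 × 245 = 5635 mm.
Add landings: 5635 + 1305 + 1460 = 8400 mm.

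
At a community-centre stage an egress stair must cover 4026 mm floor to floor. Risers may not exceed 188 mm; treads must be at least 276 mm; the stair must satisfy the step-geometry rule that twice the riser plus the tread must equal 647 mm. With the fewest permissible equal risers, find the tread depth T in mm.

281 mm

4026 / 188 = 21.415 → round up to 22 risers.
Riser R = 4026 / 22 = 183 mm, within the 188 mm limit.
From 2R + T = 647: T = 647 − 366 = 281 mm.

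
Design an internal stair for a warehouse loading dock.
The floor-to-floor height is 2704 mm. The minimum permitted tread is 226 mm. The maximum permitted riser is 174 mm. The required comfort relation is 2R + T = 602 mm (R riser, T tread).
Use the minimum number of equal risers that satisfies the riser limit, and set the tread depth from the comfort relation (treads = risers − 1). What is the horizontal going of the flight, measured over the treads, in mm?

3960 mm

2704 / 174 = 15.54, so 16 risers are needed.
Riser R = 2704 / 16 = 169 mm, within the 174 mm limit.
T = 602 − 2·169 = 264 mm, which satisfies the 226 mm minimum.
16 risers give 15 treads; going = 15 × 264 = 3960 mm.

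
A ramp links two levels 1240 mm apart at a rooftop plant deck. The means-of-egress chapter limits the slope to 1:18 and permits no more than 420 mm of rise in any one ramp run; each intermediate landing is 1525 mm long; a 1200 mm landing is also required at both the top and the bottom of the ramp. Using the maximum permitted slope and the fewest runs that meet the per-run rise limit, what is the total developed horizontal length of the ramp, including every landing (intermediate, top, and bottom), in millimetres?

27770 mm

⌈1240/420⌉ = 3 ramp runs. That means 2 intermediate landings.
Ramp run (horizontal) at 1:18: 1240 × 18 = 22320 mm.
Intermediate landings: 2 × 1525 = 3050 mm.
Top and bottom landings: 2 × 1200 = 2400 mm.
Total = 22320 + 3050 + 2400 = 27770 mm.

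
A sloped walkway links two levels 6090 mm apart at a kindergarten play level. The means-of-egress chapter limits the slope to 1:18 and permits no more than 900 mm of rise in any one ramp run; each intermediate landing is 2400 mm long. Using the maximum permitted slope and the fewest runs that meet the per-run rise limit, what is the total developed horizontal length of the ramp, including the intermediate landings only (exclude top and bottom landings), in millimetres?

6090 / 900 = 6.77, so 7 ramp runs are needed. That means 6 intermediate landings.
Horizontal run for 6090 mm of rise at 1:18 is 6090 × 18 = 109620 mm.
Intermediate landings: 6 × 2400 = 14400 mm.
Total developed length = 109620 + 14400 = 124020 mm.

124020 mm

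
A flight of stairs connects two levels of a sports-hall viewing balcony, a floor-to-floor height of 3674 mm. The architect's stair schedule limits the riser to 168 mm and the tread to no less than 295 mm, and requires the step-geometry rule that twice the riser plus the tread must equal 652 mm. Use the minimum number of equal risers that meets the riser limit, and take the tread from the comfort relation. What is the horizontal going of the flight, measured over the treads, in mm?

6678 mm

3674 / 168 = 21.869 → round up to 22 risers.
Each riser is 3674/22 = 167 mm (≤ 168 mm).
Tread T = 652 − 2 × 167 = 318 mm (≥ 295 mm).
22 risers give 21 treads; going = 21 × 318 = 6678 mm.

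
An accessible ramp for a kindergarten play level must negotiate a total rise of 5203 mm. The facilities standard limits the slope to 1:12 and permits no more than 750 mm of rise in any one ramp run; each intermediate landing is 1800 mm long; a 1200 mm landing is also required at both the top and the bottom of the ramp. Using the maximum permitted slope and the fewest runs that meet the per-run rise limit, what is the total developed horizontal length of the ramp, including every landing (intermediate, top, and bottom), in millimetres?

5203 / 750 = 6.94, so 7 ramp runs are needed. That means 6 intermediate landings.
Horizontal run for 5203 mm of rise at 1:12 is 5203 × 12 = 62436 mm.
Intermediate landings: 6 × 1800 = 10800 mm.
Top and bottom landings: 2 × 1200 = 2400 mm.
Total = 62436 + 10800 + 2400 = 75636 mm.

75636 mm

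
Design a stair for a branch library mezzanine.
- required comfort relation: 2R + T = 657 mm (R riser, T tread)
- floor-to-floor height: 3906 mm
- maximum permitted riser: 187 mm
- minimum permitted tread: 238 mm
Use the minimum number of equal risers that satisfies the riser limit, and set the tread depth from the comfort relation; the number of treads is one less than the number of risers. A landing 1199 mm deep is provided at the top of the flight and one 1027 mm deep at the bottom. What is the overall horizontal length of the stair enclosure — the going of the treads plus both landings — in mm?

7926 mm

At most 187 each: 3906/187 = 20.89, giving 21 risers.
Riser R = 3906 / 21 = 186 mm, within the 187 mm limit.
T = 657 − 2·186 = 285 mm, which satisfies the 238 mm minimum.
Treads = 21 − 1 = 20; going = 20 × 285 = 5700 mm.
Add landings: 5700 + 1199 + 1027 = 7926 mm.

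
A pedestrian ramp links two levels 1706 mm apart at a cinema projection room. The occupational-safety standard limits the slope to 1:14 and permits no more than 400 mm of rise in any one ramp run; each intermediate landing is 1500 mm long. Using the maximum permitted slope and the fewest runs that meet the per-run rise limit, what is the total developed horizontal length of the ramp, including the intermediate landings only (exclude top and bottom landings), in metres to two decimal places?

1706 / 400 = 4.265 → round up to 5 ramp runs. That means 4 intermediate landings.
Ramp run (horizontal) at 1:14: 1706 × 14 = 23884 mm.
Intermediate landings: 4 × 1500 = 6000 mm.
Total developed length = 23884 + 6000 = 29884 mm.
= 29.88 m.

29.88 m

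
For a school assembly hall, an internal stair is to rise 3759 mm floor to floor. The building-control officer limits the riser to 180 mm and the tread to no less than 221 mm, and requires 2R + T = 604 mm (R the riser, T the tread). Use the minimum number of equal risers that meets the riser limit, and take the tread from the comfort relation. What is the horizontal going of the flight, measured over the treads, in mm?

⌈3759/180⌉ = 21 risers.
R = 3759 ÷ 21 = 179 mm.
From 2R + T = 604: T = 604 − 358 = 246 mm.
Going = (21 − 1) × 246 = 4920 mm.

4920 mm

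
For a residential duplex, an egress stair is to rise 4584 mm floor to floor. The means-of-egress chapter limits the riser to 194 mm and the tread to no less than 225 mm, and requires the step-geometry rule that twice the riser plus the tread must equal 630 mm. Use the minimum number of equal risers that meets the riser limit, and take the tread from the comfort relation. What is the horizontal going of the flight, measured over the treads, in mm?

5704 mm

At most 194 each: 4584/194 = 23.63, giving 24 risers.
R = 4584 ÷ 24 = 191 mm.
T = 630 − 2·191 = 248 mm, which satisfies the 225 mm minimum.
Treads = 24 − 1 = 23; going = 23 × 248 = 5704 mm.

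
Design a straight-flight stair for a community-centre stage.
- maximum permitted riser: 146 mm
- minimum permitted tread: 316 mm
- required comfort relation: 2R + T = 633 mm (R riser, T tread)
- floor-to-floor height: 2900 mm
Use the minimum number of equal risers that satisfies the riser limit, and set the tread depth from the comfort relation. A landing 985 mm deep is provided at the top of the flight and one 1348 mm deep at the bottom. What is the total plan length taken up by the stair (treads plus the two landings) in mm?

⌈2900/146⌉ = 20 risers.
Each riser is 2900/20 = 145 mm (≤ 146 mm).
Tread T = 633 − 2 × 145 = 343 mm (≥ 316 mm).
Going = (20 − 1) × 343 = 6517 mm.
Add landings: 6517 + 985 + 1348 = 8850 mm.

8850 mm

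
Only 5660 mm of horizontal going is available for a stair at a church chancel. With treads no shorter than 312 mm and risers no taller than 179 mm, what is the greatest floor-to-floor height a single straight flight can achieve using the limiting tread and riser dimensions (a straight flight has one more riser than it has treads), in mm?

3401 mm

5660 / 312 = 18.14, so 18 treads fit.
Risers = treads + 1 = 19.
Maximum height = 19 × 179 = 3401 mm.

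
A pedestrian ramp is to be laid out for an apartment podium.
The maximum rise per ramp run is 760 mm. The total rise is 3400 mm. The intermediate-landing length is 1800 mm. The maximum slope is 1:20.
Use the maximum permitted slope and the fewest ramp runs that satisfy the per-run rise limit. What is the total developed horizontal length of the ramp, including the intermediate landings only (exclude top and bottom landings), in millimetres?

75200 mm

3400 / 760 = 4.474 → round up to 5 ramp runs. That means 4 intermediate landings.
Horizontal run for 3400 mm of rise at 1:20 is 3400 × 20 = 68000 mm.
4 intermediate landings contribute 4 × 1800 = 7200 mm.
Developed length = 68000 + 7200 = 75200 mm.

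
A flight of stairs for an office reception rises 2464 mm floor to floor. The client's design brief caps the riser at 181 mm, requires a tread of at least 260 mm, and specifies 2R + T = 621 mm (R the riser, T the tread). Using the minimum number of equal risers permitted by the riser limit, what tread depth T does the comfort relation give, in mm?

269 mm

2464 / 181 = 13.61, so 14 risers are needed.
Riser R = 2464 / 14 = 176 mm, within the 181 mm limit.
Tread T = 621 − 2 × 176 = 269 mm (≥ 260 mm).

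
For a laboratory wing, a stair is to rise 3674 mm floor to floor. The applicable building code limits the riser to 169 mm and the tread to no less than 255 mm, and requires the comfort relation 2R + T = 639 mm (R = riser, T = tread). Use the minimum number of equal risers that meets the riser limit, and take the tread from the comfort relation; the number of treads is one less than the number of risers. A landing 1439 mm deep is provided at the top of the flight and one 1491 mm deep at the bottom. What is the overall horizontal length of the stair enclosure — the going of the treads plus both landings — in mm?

3674 / 169 = 21.74, so 22 risers are needed.
R = 3674 ÷ 22 = 167 mm.
Tread T = 639 − 2 × 167 = 305 mm (≥ 255 mm).
22 risers give 21 treads; going = 21 × 305 = 6405 mm.
Add landings: 6405 + 1439 + 1491 = 9335 mm.

9335 mm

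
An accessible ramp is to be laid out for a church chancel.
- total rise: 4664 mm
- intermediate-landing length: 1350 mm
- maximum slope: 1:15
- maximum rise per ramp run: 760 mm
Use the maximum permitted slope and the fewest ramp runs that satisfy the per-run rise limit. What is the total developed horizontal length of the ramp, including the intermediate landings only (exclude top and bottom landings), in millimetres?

⌈4664/760⌉ = 7 ramp runs. That means 6 intermediate landings.
Horizontal run for 4664 mm of rise at 1:15 is 4664 × 15 = 69960 mm.
6 intermediate landings contribute 6 × 1350 = 8100 mm.
Total developed length = 69960 + 8100 = 78060 mm.

78060 mm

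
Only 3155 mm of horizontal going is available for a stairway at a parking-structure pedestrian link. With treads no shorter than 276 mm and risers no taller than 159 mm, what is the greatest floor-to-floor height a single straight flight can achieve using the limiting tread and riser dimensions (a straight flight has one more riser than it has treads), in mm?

3155 / 276 = 11.43, so 11 treads fit.
Risers = treads + 1 = 12.
Maximum height = 12 × 159 = 1908 mm.

1908 mm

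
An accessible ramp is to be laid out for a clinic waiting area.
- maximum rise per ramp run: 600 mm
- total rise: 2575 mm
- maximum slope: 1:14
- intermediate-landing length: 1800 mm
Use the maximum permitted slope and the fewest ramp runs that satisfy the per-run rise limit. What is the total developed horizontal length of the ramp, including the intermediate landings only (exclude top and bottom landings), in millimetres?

2575 / 600 = 4.292 → round up to 5 ramp runs. That means 4 intermediate landings.
Horizontal run for 2575 mm of rise at 1:14 is 2575 × 14 = 36050 mm.
4 intermediate landings contribute 4 × 1800 = 7200 mm.
Total developed length = 36050 + 7200 = 43250 mm.

43250 mm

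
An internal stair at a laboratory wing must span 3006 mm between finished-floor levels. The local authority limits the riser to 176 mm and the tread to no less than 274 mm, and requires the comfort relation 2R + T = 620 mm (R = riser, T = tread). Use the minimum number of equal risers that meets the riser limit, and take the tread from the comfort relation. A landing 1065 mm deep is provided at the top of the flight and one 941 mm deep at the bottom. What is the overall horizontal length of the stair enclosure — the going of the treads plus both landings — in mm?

3006 / 176 = 17.08, so 18 risers are needed.
Each riser is 3006/18 = 167 mm (≤ 176 mm).
T = 620 − 2·167 = 286 mm, which satisfies the 274 mm minimum.
Treads = 18 − 1 = 17; going = 17 × 286 = 4862 mm.
Add landings: 4862 + 1065 + 941 = 6868 mm.

6868 mm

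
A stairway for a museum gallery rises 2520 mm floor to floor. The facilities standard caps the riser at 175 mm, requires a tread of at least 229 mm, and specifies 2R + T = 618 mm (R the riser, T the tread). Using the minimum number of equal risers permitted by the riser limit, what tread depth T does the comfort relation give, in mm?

282 mm

⌈2520/175⌉ = 15 risers.
Each riser is 2520/15 = 168 mm (≤ 175 mm).
Tread T = 618 − 2 × 168 = 282 mm (≥ 229 mm).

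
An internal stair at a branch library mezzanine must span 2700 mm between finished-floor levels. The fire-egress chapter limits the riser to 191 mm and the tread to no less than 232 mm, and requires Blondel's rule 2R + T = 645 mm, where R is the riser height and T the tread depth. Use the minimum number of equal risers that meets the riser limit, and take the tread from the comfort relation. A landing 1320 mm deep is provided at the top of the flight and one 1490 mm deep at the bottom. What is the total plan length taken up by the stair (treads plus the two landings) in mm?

⌈2700/191⌉ = 15 risers.
R = 2700 ÷ 15 = 180 mm.
Tread T = 645 − 2 × 180 = 285 mm (≥ 232 mm).
15 risers give 14 treads; going = 14 × 285 = 3990 mm.
Enclosure = 3990 + 1320 + 1490 = 6800 mm.

6800 mm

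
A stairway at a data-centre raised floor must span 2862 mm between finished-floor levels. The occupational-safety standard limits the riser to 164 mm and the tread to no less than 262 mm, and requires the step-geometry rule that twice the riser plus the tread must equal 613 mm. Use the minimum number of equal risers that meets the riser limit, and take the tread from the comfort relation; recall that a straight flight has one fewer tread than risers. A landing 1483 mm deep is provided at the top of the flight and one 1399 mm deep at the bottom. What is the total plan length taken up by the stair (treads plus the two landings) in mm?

2862 / 164 = 17.45, so 18 risers are needed.
R = 2862 ÷ 18 = 159 mm.
T = 613 − 2·159 = 295 mm, which satisfies the 262 mm minimum.
Going = (18 − 1) × 295 = 5015 mm.
Enclosure = 5015 + 1483 + 1399 = 7897 mm.

7897 mm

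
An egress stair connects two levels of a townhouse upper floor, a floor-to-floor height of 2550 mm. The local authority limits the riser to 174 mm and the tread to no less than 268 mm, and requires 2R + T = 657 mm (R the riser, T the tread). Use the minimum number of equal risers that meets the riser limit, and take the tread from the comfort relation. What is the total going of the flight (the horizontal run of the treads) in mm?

4438 mm

2550 / 174 = 14.655 → round up to 15 risers.
R = 2550 ÷ 15 = 170 mm.
From 2R + T = 657: T = 657 − 340 = 317 mm.
Going = (15 − 1) × 317 = 4438 mm.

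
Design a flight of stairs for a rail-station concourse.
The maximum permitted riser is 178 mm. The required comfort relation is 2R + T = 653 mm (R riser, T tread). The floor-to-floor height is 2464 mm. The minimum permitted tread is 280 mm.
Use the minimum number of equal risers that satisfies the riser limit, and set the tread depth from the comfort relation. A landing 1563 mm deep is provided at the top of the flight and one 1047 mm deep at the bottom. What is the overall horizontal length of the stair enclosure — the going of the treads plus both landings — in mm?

2464 / 178 = 13.843 → round up to 14 risers.
Each riser is 2464/14 = 176 mm (≤ 178 mm).
T = 653 − 2·176 = 301 mm, which satisfies the 280 mm minimum.
14 risers give 13 treads; going = 13 × 301 = 3913 mm.
Add landings: 3913 + 1563 + 1047 = 6523 mm.

6523 mm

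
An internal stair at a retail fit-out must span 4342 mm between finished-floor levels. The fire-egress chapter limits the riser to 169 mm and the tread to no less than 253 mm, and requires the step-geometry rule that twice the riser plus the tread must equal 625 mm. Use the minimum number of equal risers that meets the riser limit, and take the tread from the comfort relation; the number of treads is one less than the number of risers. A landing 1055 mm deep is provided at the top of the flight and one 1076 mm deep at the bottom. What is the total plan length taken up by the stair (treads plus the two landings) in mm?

4342 / 169 = 25.692 → round up to 26 risers.
R = 4342 ÷ 26 = 167 mm.
T = 625 − 2·167 = 291 mm, which satisfies the 253 mm minimum.
Going = (26 − 1) × 291 = 7275 mm.
Enclosure = 7275 + 1055 + 1076 = 9406 mm.

9406 mm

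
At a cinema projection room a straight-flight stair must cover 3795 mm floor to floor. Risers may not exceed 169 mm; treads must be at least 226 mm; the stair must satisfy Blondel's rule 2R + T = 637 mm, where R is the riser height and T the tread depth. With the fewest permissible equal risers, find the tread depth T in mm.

⌈3795/169⌉ = 23 risers.
R = 3795 ÷ 23 = 165 mm.
From 2R + T = 637: T = 637 − 330 = 307 mm.

307 mm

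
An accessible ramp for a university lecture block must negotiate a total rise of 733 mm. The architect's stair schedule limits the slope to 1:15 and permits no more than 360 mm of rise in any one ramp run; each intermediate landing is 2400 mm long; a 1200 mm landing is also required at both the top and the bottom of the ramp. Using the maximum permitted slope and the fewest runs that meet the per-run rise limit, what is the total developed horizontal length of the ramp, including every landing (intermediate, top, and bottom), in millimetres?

18195 mm

733 / 360 = 2.04, so 3 ramp runs are needed. That means 2 intermediate landings.
Ramp run (horizontal) at 1:15: 733 × 15 = 10995 mm.
Intermediate landings: 2 × 2400 = 4800 mm.
Top and bottom landings: 2 × 1200 = 2400 mm.
Total = 10995 + 4800 + 2400 = 18195 mm.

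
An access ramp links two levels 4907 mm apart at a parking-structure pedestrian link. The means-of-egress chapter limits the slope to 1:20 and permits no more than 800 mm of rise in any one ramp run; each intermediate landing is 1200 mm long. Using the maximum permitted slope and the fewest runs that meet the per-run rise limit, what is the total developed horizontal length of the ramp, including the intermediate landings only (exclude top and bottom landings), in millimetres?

4907 / 800 = 6.134 → round up to 7 ramp runs. That means 6 intermediate landings.
Horizontal run for 4907 mm of rise at 1:20 is 4907 × 20 = 98140 mm.
6 intermediate landings contribute 6 × 1200 = 7200 mm.
Developed length = 98140 + 7200 = 105340 mm.

105340 mm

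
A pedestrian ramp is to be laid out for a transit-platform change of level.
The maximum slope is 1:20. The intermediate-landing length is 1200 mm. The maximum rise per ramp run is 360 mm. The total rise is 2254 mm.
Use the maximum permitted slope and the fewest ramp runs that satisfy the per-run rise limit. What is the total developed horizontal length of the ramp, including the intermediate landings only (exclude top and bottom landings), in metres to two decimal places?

52.28 m

At most 360 each: 2254/360 = 6.26, giving 7 ramp runs. That means 6 intermediate landings.
Ramp run (horizontal) at 1:20: 2254 × 20 = 45080 mm.
6 intermediate landings contribute 6 × 1200 = 7200 mm.
Developed length = 45080 + 7200 = 52280 mm.
= 52.28 m.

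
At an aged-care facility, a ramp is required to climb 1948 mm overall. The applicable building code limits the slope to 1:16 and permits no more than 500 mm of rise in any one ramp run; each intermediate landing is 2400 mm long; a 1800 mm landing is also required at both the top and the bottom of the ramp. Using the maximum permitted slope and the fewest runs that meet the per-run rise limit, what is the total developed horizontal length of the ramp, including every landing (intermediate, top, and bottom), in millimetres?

⌈1948/500⌉ = 4 ramp runs. That means 3 intermediate landings.
Horizontal run for 1948 mm of rise at 1:16 is 1948 × 16 = 31168 mm.
3 intermediate landings contribute 3 × 2400 = 7200 mm.
Top and bottom landings: 2 × 1800 = 3600 mm.
Total = 31168 + 7200 + 3600 = 41968 mm.

41968 mm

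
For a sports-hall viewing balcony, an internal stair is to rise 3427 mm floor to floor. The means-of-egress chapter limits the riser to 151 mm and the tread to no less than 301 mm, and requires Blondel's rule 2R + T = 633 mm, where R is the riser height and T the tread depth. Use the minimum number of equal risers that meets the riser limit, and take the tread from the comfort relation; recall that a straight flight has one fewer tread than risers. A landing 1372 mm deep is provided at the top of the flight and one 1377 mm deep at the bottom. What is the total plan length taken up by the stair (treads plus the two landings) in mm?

10119 mm

3427 / 151 = 22.70, so 23 risers are needed.
Riser R = 3427 / 23 = 149 mm, within the 151 mm limit.
From 2R + T = 633: T = 633 − 298 = 335 mm.
23 risers give 22 treads; going = 22 × 335 = 7370 mm.
Enclosure = 7370 + 1372 + 1377 = 10119 mm.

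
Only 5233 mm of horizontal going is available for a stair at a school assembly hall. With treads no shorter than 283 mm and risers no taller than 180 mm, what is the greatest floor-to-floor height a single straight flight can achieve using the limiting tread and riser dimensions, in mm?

Treads that fit: ⌊5233 / 283⌋ = 18.
Risers = treads + 1 = 19.
Maximum height = 19 × 180 = 3420 mm.

3420 mm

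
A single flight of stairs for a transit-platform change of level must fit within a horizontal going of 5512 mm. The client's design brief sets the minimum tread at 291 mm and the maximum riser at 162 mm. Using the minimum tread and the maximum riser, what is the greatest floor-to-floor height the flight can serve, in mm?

Treads that fit: ⌊5512 / 291⌋ = 18.
Risers = treads + 1 = 19.
Maximum height = 19 × 162 = 3078 mm.

3078 mm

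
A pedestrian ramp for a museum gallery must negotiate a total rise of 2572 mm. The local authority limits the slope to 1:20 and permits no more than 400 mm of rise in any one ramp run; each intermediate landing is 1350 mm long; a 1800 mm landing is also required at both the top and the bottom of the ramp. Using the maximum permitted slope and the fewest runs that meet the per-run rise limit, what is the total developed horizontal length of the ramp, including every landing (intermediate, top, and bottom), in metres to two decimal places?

⌈2572/400⌉ = 7 ramp runs. That means 6 intermediate landings.
Horizontal run for 2572 mm of rise at 1:20 is 2572 × 20 = 51440 mm.
Intermediate landings: 6 × 1350 = 8100 mm.
Top and bottom landings: 2 × 1800 = 3600 mm.
Total = 51440 + 8100 + 3600 = 63140 mm.
= 63.14 m.

63.14 m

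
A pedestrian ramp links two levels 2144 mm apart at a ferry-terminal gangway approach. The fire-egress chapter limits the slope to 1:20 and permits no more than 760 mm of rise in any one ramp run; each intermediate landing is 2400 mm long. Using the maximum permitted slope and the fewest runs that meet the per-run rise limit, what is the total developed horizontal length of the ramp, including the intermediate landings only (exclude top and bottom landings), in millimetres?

⌈2144/760⌉ = 3 ramp runs. That means 2 intermediate landings.
Ramp run (horizontal) at 1:20: 2144 × 20 = 42880 mm.
Intermediate landings: 2 × 2400 = 4800 mm.
Total developed length = 42880 + 4800 = 47680 mm.

47680 mm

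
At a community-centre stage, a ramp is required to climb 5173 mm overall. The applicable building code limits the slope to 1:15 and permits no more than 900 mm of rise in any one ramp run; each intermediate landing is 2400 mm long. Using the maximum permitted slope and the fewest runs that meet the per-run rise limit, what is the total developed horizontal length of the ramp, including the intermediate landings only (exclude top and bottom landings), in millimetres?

89595 mm

⌈5173/900⌉ = 6 ramp runs. That means 5 intermediate landings.
Ramp run (horizontal) at 1:15: 5173 × 15 = 77595 mm.
5 intermediate landings contribute 5 × 2400 = 12000 mm.
Total developed length = 77595 + 12000 = 89595 mm.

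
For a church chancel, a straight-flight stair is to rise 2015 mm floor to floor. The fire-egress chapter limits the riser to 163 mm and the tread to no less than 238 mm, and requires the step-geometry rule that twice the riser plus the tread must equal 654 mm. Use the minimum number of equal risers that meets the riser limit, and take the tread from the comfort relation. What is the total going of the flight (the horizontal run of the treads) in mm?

4128 mm

At most 163 each: 2015/163 = 12.36, giving 13 risers.
Each riser is 2015/13 = 155 mm (≤ 163 mm).
From 2R + T = 654: T = 654 − 310 = 344 mm.
Treads = 13 − 1 = 12; going = 12 × 344 = 4128 mm.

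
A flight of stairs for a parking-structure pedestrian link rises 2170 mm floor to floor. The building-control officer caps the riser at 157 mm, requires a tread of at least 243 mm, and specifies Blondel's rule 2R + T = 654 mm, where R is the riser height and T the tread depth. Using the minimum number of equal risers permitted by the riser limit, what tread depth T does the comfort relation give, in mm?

2170 / 157 = 13.822 → round up to 14 risers.
Each riser is 2170/14 = 155 mm (≤ 157 mm).
Tread T = 654 − 2 × 155 = 344 mm (≥ 243 mm).

344 mm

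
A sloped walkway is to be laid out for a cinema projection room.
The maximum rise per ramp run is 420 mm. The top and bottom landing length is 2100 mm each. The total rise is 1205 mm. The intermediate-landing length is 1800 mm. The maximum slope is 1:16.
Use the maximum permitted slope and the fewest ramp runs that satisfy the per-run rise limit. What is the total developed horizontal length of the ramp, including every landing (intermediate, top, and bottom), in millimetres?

27080 mm

1205 / 420 = 2.869 → round up to 3 ramp runs. That means 2 intermediate landings.
Horizontal run for 1205 mm of rise at 1:16 is 1205 × 16 = 19280 mm.
Intermediate landings: 2 × 1800 = 3600 mm.
Top and bottom landings: 2 × 2100 = 4200 mm.
Total = 19280 + 3600 + 4200 = 27080 mm.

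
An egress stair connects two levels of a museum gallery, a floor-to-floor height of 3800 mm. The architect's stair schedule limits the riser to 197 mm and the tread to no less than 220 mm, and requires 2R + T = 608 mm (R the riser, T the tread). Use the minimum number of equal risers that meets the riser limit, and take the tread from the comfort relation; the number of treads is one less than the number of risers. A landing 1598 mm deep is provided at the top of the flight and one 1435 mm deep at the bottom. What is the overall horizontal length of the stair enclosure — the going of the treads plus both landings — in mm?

7365 mm

⌈3800/197⌉ = 20 risers.
R = 3800 ÷ 20 = 190 mm.
From 2R + T = 608: T = 608 − 380 = 228 mm.
20 risers give 19 treads; going = 19 × 228 = 4332 mm.
Enclosure = 4332 + 1598 + 1435 = 7365 mm.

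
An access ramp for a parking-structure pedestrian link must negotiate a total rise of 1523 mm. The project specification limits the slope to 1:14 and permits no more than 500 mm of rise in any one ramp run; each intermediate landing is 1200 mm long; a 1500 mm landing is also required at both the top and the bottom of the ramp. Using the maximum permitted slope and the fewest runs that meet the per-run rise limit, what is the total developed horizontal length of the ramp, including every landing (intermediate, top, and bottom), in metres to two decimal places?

27.92 m

1523 / 500 = 3.046 → round up to 4 ramp runs. That means 3 intermediate landings.
Ramp run (horizontal) at 1:14: 1523 × 14 = 21322 mm.
Intermediate landings: 3 × 1200 = 3600 mm.
Top and bottom landings: 2 × 1500 = 3000 mm.
Total = 21322 + 3600 + 3000 = 27922 mm.
= 27.92 m.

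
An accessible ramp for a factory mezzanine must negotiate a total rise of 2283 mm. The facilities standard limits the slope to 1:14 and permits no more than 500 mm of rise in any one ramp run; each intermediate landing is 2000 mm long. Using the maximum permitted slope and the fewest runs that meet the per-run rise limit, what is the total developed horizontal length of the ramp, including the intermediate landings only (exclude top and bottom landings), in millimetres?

39962 mm

⌈2283/500⌉ = 5 ramp runs. That means 4 intermediate landings.
Ramp run (horizontal) at 1:14: 2283 × 14 = 31962 mm.
4 intermediate landings contribute 4 × 2000 = 8000 mm.
Developed length = 31962 + 8000 = 39962 mm.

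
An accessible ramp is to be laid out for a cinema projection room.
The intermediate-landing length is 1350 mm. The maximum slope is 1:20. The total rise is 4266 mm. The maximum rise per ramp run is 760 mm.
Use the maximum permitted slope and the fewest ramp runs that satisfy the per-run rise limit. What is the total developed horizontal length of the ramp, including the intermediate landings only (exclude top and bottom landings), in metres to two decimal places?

⌈4266/760⌉ = 6 ramp runs. That means 5 intermediate landings.
Ramp run (horizontal) at 1:20: 4266 × 20 = 85320 mm.
5 intermediate landings contribute 5 × 1350 = 6750 mm.
Developed length = 85320 + 6750 = 92070 mm.
= 92.07 m.

92.07 m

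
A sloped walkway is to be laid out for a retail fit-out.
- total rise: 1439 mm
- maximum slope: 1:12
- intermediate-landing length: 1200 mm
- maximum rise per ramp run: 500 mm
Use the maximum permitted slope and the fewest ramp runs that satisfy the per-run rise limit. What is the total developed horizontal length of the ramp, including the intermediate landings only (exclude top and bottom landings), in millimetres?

19668 mm

1439 / 500 = 2.878 → round up to 3 ramp runs. That means 2 intermediate landings.
Ramp run (horizontal) at 1:12: 1439 × 12 = 17268 mm.
Intermediate landings: 2 × 1200 = 2400 mm.
Developed length = 17268 + 2400 = 19668 mm.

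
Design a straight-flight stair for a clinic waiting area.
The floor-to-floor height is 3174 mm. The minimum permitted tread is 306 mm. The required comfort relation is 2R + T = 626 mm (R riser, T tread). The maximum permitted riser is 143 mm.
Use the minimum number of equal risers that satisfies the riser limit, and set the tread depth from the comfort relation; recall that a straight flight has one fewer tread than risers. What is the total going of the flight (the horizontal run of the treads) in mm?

At most 143 each: 3174/143 = 22.20, giving 23 risers.
Riser R = 3174 / 23 = 138 mm, within the 143 mm limit.
T = 626 − 2·138 = 350 mm, which satisfies the 306 mm minimum.
Going = (23 − 1) × 350 = 7700 mm.

7700 mm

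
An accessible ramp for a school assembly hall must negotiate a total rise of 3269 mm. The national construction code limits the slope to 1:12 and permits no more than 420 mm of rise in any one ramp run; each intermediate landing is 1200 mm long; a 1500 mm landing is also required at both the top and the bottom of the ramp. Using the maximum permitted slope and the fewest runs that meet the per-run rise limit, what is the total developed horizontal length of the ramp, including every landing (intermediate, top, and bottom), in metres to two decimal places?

50.63 m

⌈3269/420⌉ = 8 ramp runs. That means 7 intermediate landings.
Horizontal run for 3269 mm of rise at 1:12 is 3269 × 12 = 39228 mm.
7 intermediate landings contribute 7 × 1200 = 8400 mm.
Top and bottom landings: 2 × 1500 = 3000 mm.
Total = 39228 + 8400 + 3000 = 50628 mm.
= 50.63 m.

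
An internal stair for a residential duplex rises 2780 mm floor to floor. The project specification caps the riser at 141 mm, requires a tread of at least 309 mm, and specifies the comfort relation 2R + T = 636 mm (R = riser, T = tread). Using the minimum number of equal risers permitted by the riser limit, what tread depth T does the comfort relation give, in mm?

At most 141 each: 2780/141 = 19.72, giving 20 risers.
Each riser is 2780/20 = 139 mm (≤ 141 mm).
Tread T = 636 − 2 × 139 = 358 mm (≥ 309 mm).

358 mm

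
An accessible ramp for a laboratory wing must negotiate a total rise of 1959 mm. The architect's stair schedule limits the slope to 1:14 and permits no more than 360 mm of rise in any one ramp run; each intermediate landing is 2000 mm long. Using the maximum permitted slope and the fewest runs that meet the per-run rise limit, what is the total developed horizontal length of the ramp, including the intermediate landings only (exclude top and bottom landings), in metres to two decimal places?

1959 / 360 = 5.442 → round up to 6 ramp runs. That means 5 intermediate landings.
Horizontal run for 1959 mm of rise at 1:14 is 1959 × 14 = 27426 mm.
5 intermediate landings contribute 5 × 2000 = 10000 mm.
Total developed length = 27426 + 10000 = 37426 mm.
= 37.43 m.

37.43 m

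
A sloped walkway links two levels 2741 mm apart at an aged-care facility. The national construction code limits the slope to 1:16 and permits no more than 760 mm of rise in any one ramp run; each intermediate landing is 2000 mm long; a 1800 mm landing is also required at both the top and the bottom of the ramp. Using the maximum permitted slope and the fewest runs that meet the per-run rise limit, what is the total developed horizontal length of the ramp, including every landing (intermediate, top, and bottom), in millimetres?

2741 / 760 = 3.61, so 4 ramp runs are needed. That means 3 intermediate landings.
Horizontal run for 2741 mm of rise at 1:16 is 2741 × 16 = 43856 mm.
Intermediate landings: 3 × 2000 = 6000 mm.
Top and bottom landings: 2 × 1800 = 3600 mm.
Total = 43856 + 6000 + 3600 = 53456 mm.

53456 mm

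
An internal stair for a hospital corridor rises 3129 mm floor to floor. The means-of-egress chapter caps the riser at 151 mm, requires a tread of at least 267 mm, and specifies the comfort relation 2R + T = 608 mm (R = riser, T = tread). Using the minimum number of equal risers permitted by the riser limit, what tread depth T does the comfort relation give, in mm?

⌈3129/151⌉ = 21 risers.
R = 3129 ÷ 21 = 149 mm.
Tread T = 608 − 2 × 149 = 310 mm (≥ 267 mm).

310 mm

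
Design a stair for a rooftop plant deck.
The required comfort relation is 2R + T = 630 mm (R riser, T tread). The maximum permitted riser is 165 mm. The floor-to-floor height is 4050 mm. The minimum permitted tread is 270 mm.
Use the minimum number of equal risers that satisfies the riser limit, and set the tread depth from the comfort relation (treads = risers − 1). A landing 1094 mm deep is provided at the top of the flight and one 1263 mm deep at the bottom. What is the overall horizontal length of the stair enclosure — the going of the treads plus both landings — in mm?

4050 / 165 = 24.545 → round up to 25 risers.
Riser R = 4050 / 25 = 162 mm, within the 165 mm limit.
Tread T = 630 − 2 × 162 = 306 mm (≥ 270 mm).
Going = (25 − 1) × 306 = 7344 mm.
Add landings: 7344 + 1094 + 1263 = 9701 mm.

9701 mm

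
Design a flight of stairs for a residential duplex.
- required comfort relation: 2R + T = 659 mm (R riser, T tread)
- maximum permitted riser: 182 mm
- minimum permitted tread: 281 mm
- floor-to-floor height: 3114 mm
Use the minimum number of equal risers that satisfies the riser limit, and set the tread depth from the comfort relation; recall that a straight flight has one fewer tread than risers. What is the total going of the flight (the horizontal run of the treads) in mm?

5321 mm

3114 / 182 = 17.11, so 18 risers are needed.
R = 3114 ÷ 18 = 173 mm.
From 2R + T = 659: T = 659 − 346 = 313 mm.
18 risers give 17 treads; going = 17 × 313 = 5321 mm.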